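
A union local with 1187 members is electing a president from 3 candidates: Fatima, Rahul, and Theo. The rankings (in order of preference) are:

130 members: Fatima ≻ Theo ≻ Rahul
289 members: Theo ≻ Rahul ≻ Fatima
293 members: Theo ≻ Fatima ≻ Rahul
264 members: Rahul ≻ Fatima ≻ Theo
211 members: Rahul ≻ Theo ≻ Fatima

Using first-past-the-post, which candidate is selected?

Theo

First-place votes: Fatima 130, Rahul 475, Theo 582.
Theo has the most first-place votes.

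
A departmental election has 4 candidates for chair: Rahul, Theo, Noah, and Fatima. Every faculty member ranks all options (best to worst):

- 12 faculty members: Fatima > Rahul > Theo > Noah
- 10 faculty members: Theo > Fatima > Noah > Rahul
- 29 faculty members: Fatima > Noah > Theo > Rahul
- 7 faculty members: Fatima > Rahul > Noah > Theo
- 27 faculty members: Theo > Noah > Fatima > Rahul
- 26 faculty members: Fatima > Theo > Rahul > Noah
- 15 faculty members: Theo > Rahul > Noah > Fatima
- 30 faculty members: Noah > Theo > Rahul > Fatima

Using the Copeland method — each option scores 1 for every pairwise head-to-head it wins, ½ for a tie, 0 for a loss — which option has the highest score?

Rahul: loses to Theo, Noah, and Fatima → score 0.
Theo: beats Rahul, Noah, and Fatima → score 3.
Noah: beats Rahul; loses to Theo and Fatima → score 1.
Fatima: beats Rahul and Noah; loses to Theo → score 2.
Theo has the best pairwise record.

Theo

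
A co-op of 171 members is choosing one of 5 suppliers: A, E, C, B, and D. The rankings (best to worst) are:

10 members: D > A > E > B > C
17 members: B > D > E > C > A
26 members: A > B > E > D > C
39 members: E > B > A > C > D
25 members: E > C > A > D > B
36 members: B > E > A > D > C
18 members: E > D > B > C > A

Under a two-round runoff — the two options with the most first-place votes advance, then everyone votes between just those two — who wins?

Round 1 first-place votes: A 26, E 82, C 0, B 53, D 10.
E and B advance.
Runoff: E is preferred to B by 92 voters; B by 79.
E wins the runoff.

E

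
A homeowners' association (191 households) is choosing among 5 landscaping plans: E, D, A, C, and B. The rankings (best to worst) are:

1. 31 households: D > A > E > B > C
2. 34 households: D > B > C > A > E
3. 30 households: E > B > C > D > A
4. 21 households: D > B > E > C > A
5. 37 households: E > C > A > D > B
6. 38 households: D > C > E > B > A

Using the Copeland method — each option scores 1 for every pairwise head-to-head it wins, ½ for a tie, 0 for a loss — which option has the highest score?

E: beats A, C, and B; loses to D → score 3.
D: beats E, A, C, and B → score 4.
A: loses to E, D, C, and B → score 0.
C: beats A; loses to E, D, and B → score 1.
B: beats A and C; loses to E and D → score 2.
D has the best pairwise record.

D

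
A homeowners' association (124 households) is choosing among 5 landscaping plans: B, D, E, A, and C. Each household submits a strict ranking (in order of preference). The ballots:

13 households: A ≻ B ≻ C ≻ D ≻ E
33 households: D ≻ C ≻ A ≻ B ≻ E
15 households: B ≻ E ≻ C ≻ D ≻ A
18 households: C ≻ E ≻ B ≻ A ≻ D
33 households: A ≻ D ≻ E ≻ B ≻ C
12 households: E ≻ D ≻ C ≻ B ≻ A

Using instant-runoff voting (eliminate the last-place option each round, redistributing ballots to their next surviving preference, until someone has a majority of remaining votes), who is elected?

Round 1: B 15, D 33, E 12, A 46, C 18. Eliminate E.
Round 2: B 15, D 45, A 46, C 18. Eliminate B.
Round 3: D 45, A 46, C 33. Eliminate C.
Round 4: D 60, A 64. A has a majority.

A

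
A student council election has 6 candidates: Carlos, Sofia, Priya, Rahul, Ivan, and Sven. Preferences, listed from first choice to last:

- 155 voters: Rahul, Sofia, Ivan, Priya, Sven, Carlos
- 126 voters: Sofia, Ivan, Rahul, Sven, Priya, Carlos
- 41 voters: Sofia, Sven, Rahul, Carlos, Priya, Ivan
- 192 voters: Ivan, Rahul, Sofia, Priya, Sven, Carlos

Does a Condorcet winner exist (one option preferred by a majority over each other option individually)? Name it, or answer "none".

Checking pairwise contests:
Sofia beats Carlos 514–0.
Rahul beats Sofia 347–167.
Sofia beats Priya 514–0.
Ivan beats Rahul 318–196.
Sofia beats Ivan 322–192.
Sofia beats Sven 514–0.
Every option loses at least one head-to-head, so there is no Condorcet winner.

none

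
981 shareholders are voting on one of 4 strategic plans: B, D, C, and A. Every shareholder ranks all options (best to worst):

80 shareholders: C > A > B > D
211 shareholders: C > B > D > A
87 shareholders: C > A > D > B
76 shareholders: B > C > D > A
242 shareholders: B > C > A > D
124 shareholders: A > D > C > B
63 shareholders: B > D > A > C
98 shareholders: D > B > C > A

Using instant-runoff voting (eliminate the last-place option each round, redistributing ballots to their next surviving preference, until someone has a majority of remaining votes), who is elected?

C

Round 1: B 381, D 98, C 378, A 124. Eliminate D.
Round 2: B 479, C 378, A 124. Eliminate A.
Round 3: B 479, C 502. C has a majority.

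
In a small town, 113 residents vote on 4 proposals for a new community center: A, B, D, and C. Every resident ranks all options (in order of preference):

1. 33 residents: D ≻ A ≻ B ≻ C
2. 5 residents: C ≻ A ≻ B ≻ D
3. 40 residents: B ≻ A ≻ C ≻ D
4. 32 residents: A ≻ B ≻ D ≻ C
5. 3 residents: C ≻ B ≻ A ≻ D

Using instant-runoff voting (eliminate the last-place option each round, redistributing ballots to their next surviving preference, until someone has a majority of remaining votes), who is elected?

A

Round 1: A 32, B 40, D 33, C 8. Eliminate C.
Round 2: A 37, B 43, D 33. Eliminate D.
Round 3: A 70, B 43. A has a majority.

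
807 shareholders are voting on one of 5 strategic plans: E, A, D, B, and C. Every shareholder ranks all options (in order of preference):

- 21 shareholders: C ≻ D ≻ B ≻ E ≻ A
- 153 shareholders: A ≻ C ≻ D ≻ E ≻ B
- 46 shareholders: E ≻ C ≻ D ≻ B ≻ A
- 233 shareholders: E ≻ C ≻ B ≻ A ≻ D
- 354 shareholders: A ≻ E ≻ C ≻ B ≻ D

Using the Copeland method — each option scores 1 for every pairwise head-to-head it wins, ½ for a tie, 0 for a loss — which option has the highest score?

A

E: beats D, B, and C; loses to A → score 3.
A: beats E, D, B, and C → score 4.
D: loses to E, A, B, and C → score 0.
B: beats D; loses to E, A, and C → score 1.
C: beats D and B; loses to E and A → score 2.
A has the best pairwise record.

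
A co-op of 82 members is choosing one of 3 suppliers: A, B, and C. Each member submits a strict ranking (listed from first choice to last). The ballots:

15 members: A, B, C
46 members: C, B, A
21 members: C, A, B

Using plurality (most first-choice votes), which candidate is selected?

First-place votes: A 15, B 0, C 67.
C has the most first-place votes.

C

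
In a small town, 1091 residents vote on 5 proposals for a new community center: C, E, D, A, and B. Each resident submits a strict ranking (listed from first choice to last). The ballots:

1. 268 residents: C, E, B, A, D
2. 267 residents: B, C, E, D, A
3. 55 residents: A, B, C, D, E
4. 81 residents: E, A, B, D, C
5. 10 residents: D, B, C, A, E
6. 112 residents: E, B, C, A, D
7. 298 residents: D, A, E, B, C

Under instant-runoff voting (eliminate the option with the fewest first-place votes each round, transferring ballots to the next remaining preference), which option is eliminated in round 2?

E

Round 1: C 268, E 193, D 308, A 55, B 267. Eliminate A.
Round 2: C 268, E 193, D 308, B 322. Eliminate E.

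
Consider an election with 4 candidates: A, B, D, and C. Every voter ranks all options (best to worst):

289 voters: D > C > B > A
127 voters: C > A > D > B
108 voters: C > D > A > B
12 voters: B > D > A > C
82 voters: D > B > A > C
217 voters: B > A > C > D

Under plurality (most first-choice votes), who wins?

First-place votes: A 0, B 229, D 371, C 235.
D has the most first-place votes.

D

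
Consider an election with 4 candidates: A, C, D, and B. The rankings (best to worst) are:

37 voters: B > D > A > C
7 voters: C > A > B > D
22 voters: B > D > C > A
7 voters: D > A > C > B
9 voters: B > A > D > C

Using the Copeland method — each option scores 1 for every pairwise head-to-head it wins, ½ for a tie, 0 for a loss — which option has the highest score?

A: beats C; loses to D and B → score 1.
C: loses to A, D, and B → score 0.
D: beats A and C; loses to B → score 2.
B: beats A, C, and D → score 3.
B has the best pairwise record.

B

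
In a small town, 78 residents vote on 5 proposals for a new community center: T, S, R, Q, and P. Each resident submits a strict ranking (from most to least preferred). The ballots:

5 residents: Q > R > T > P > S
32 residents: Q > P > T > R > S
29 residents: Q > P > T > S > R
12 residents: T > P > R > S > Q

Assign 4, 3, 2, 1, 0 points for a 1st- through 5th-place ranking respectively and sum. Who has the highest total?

Q

T: 5·2 + 32·2 + 29·2 + 12·4 = 180
S: 5·0 + 32·0 + 29·1 + 12·1 = 41
R: 5·3 + 32·1 + 29·0 + 12·2 = 71
Q: 5·4 + 32·4 + 29·4 + 12·0 = 264
P: 5·1 + 32·3 + 29·3 + 12·3 = 224
Q has the highest Borda score (264).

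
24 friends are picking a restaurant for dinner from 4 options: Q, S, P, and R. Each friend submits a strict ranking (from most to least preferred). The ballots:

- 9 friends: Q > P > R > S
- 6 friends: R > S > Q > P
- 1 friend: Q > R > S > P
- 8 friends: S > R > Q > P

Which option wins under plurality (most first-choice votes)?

First-place votes: Q 10, S 8, P 0, R 6.
Q has the most first-place votes.

Q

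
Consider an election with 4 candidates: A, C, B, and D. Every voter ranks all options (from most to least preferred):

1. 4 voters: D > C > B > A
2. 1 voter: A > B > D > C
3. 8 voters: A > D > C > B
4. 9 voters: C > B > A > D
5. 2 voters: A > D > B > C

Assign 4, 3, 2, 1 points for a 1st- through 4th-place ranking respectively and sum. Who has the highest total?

C

A: 4·1 + 1·4 + 8·4 + 9·2 + 2·4 = 66
C: 4·3 + 1·1 + 8·2 + 9·4 + 2·1 = 67
B: 4·2 + 1·3 + 8·1 + 9·3 + 2·2 = 50
D: 4·4 + 1·2 + 8·3 + 9·1 + 2·3 = 57
C has the highest Borda score (67).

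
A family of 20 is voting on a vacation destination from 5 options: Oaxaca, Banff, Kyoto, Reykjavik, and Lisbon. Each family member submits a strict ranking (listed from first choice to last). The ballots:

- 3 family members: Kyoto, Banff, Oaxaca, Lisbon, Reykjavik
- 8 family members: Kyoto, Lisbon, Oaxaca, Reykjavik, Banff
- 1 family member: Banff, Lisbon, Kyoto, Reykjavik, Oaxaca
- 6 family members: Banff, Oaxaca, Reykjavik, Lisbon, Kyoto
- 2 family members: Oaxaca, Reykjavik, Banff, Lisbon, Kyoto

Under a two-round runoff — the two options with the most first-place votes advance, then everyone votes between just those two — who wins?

Kyoto

Round 1 first-place votes: Oaxaca 2, Banff 7, Kyoto 11, Reykjavik 0, Lisbon 0.
Kyoto and Banff advance.
Runoff: Kyoto is preferred to Banff by 11 voters; Banff by 9.
Kyoto wins the runoff.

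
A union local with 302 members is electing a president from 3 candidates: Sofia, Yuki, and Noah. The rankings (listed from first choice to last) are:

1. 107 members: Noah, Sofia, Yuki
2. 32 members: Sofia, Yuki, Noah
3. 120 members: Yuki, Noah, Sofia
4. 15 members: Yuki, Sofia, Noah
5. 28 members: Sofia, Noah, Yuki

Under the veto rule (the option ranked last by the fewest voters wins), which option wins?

Noah

Last-place votes: Sofia 120, Yuki 135, Noah 47.
Noah is ranked last by the fewest voters, so Noah wins.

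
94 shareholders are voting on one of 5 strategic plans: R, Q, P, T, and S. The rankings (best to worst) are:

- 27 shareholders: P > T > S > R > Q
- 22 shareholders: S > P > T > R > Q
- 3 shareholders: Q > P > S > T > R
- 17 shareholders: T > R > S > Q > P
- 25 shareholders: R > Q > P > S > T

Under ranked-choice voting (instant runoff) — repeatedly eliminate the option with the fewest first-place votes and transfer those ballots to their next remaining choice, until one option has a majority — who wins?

P

Round 1: R 25, Q 3, P 27, T 17, S 22. Eliminate Q.
Round 2: R 25, P 30, T 17, S 22. Eliminate T.
Round 3: R 42, P 30, S 22. Eliminate S.
Round 4: R 42, P 52. P has a majority.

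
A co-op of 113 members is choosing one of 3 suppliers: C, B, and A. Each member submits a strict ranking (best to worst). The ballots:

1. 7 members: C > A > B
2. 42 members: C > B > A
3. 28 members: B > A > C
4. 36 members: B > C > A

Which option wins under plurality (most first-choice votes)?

B

First-place votes: C 49, B 64, A 0.
B has the most first-place votes.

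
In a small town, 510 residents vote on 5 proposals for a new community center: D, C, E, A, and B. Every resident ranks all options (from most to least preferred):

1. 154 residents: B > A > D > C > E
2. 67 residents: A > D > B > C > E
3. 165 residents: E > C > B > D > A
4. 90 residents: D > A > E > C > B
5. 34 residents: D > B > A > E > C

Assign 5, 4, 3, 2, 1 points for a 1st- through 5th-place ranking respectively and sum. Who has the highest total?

B

D: 154·3 + 67·4 + 165·2 + 90·5 + 34·5 = 1680
C: 154·2 + 67·2 + 165·4 + 90·2 + 34·1 = 1316
E: 154·1 + 67·1 + 165·5 + 90·3 + 34·2 = 1384
A: 154·4 + 67·5 + 165·1 + 90·4 + 34·3 = 1578
B: 154·5 + 67·3 + 165·3 + 90·1 + 34·4 = 1692
B has the highest Borda score (1692).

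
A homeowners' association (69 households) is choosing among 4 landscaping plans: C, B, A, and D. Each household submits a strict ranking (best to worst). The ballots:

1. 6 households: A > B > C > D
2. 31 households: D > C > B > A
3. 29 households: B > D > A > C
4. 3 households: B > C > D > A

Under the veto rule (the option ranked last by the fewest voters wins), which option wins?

B

Last-place votes: C 29, B 0, A 34, D 6.
B is ranked last by the fewest voters, so B wins.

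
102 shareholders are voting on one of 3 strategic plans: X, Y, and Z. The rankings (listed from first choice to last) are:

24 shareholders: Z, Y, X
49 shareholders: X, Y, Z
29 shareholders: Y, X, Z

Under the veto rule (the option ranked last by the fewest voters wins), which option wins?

Last-place votes: X 24, Y 0, Z 78.
Y is ranked last by the fewest voters, so Y wins.

Y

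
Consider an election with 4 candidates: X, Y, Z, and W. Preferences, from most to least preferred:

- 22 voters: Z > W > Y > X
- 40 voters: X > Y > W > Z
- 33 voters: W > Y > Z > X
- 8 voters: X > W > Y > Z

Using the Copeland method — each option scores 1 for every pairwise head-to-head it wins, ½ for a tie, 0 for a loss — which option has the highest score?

X: loses to Y, Z, and W → score 0.
Y: beats X and Z; loses to W → score 2.
Z: beats X; loses to Y and W → score 1.
W: beats X, Y, and Z → score 3.
W has the best pairwise record.

W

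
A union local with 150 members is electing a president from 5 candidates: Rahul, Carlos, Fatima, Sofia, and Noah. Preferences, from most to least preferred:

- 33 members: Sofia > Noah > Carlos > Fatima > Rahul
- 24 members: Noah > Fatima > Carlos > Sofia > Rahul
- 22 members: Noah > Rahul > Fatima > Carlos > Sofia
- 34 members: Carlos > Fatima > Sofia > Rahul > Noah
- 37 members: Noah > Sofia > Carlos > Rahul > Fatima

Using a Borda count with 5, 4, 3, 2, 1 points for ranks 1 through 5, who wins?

Noah

Rahul: 33·1 + 24·1 + 22·4 + 34·2 + 37·2 = 287
Carlos: 33·3 + 24·3 + 22·2 + 34·5 + 37·3 = 496
Fatima: 33·2 + 24·4 + 22·3 + 34·4 + 37·1 = 401
Sofia: 33·5 + 24·2 + 22·1 + 34·3 + 37·4 = 485
Noah: 33·4 + 24·5 + 22·5 + 34·1 + 37·5 = 581
Noah has the highest Borda score (581).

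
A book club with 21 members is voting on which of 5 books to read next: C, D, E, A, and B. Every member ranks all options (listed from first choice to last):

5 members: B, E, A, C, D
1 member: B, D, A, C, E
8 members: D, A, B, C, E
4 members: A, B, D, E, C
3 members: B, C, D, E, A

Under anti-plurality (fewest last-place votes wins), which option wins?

B

Last-place votes: C 4, D 5, E 9, A 3, B 0.
B is ranked last by the fewest voters, so B wins.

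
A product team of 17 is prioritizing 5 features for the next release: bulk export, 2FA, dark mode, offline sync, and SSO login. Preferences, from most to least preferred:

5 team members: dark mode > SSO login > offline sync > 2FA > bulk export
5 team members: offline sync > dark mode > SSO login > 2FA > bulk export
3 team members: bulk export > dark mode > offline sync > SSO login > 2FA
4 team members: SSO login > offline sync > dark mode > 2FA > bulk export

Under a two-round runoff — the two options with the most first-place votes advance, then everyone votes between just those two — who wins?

Round 1 first-place votes: bulk export 3, 2FA 0, dark mode 5, offline sync 5, SSO login 4.
offline sync and dark mode advance.
Runoff: offline sync is preferred to dark mode by 9 voters; dark mode by 8.
offline sync wins the runoff.

offline sync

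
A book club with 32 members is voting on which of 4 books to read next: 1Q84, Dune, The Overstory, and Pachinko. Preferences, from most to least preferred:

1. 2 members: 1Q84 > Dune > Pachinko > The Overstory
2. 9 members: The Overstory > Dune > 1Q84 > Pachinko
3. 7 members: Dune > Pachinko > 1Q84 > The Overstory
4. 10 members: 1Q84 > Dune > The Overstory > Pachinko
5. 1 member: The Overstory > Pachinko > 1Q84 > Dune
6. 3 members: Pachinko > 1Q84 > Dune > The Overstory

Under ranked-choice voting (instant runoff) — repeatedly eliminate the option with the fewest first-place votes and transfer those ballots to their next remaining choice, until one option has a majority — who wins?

Round 1: 1Q84 12, Dune 7, The Overstory 10, Pachinko 3. Eliminate Pachinko.
Round 2: 1Q84 15, Dune 7, The Overstory 10. Eliminate Dune.
Round 3: 1Q84 22, The Overstory 10. 1Q84 has a majority.

1Q84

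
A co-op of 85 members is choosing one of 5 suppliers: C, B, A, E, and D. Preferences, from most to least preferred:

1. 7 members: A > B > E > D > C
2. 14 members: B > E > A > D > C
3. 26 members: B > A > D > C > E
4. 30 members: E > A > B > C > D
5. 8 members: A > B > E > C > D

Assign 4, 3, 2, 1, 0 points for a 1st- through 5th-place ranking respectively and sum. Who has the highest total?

C: 7·0 + 14·0 + 26·1 + 30·1 + 8·1 = 64
B: 7·3 + 14·4 + 26·4 + 30·2 + 8·3 = 265
A: 7·4 + 14·2 + 26·3 + 30·3 + 8·4 = 256
E: 7·2 + 14·3 + 26·0 + 30·4 + 8·2 = 192
D: 7·1 + 14·1 + 26·2 + 30·0 + 8·0 = 73
B has the highest Borda score (265).

B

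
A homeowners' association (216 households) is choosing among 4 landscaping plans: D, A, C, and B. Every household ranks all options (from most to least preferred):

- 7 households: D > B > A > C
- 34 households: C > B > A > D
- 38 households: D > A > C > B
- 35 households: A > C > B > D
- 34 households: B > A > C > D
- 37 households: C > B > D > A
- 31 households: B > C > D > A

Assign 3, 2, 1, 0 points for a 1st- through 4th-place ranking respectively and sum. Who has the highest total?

C

D: 7·3 + 34·0 + 38·3 + 35·0 + 34·0 + 37·1 + 31·1 = 203
A: 7·1 + 34·1 + 38·2 + 35·3 + 34·2 + 37·0 + 31·0 = 290
C: 7·0 + 34·3 + 38·1 + 35·2 + 34·1 + 37·3 + 31·2 = 417
B: 7·2 + 34·2 + 38·0 + 35·1 + 34·3 + 37·2 + 31·3 = 386
C has the highest Borda score (417).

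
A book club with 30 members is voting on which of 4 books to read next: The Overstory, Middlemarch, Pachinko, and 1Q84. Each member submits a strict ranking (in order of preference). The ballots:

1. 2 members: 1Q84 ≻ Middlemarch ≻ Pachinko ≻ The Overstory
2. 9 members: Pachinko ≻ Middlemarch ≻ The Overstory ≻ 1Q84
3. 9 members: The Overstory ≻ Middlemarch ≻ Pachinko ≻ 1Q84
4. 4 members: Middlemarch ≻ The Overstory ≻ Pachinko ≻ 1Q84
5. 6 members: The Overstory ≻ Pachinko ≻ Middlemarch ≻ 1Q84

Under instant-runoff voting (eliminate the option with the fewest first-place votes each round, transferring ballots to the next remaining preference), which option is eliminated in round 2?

Round 1: The Overstory 15, Middlemarch 4, Pachinko 9, 1Q84 2. Eliminate 1Q84.
Round 2: The Overstory 15, Middlemarch 6, Pachinko 9. Eliminate Middlemarch.

Middlemarch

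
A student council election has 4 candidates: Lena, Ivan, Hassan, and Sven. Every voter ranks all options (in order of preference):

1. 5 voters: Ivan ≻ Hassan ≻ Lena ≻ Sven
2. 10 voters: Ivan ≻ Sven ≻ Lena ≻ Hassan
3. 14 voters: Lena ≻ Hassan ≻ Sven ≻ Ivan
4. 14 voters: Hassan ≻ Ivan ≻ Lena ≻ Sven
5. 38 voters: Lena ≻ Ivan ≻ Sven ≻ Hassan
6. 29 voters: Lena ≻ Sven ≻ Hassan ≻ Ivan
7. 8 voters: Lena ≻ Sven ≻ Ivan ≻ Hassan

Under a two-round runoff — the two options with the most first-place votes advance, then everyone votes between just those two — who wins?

Lena

Round 1 first-place votes: Lena 89, Ivan 15, Hassan 14, Sven 0.
Lena and Ivan advance.
Runoff: Lena is preferred to Ivan by 89 voters; Ivan by 29.
Lena wins the runoff.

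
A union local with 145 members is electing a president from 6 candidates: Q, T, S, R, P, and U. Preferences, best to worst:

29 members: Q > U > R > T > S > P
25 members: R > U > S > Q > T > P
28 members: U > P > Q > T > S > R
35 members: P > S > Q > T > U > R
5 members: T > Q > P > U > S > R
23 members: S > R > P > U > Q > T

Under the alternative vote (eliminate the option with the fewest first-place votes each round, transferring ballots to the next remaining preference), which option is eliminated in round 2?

S

Round 1: Q 29, T 5, S 23, R 25, P 35, U 28. Eliminate T.
Round 2: Q 34, S 23, R 25, P 35, U 28. Eliminate S.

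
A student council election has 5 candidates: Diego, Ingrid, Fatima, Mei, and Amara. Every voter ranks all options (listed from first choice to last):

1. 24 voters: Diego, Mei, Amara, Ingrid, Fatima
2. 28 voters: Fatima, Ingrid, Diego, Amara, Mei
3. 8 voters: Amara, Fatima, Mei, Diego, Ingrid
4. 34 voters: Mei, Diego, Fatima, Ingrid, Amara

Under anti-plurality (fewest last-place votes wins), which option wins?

Diego

Last-place votes: Diego 0, Ingrid 8, Fatima 24, Mei 28, Amara 34.
Diego is ranked last by the fewest voters, so Diego wins.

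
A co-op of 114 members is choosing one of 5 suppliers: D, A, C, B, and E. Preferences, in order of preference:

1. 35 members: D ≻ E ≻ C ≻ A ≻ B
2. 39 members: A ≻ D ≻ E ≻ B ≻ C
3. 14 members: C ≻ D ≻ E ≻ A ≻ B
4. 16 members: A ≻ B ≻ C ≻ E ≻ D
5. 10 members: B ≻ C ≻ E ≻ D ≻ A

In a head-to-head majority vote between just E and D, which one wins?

D

Voters preferring E to D: 26; preferring D to E: 88.
D wins the head-to-head.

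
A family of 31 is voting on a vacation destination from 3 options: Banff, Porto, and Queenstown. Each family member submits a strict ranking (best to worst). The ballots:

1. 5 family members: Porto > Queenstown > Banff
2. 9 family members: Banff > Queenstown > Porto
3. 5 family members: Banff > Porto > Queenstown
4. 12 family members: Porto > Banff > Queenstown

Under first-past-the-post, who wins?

Porto

First-place votes: Banff 14, Porto 17, Queenstown 0.
Porto has the most first-place votes.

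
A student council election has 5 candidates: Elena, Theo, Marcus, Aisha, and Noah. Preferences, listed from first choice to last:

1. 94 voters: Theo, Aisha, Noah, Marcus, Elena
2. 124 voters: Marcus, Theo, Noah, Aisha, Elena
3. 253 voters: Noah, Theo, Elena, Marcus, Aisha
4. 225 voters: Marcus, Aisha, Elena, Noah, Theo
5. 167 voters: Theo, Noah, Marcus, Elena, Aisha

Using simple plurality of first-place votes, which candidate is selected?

Marcus

First-place votes: Elena 0, Theo 261, Marcus 349, Aisha 0, Noah 253.
Marcus has the most first-place votes.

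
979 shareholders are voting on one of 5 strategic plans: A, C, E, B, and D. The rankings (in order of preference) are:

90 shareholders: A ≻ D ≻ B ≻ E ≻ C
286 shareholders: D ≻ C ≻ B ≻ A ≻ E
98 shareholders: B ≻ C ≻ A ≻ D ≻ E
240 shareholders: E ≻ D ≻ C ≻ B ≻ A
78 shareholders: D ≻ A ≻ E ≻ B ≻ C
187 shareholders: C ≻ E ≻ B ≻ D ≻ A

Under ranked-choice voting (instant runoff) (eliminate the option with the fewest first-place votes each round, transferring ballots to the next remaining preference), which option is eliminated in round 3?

Round 1: A 90, C 187, E 240, B 98, D 364. Eliminate A.
Round 2: C 187, E 240, B 98, D 454. Eliminate B.
Round 3: C 285, E 240, D 454. Eliminate E.

E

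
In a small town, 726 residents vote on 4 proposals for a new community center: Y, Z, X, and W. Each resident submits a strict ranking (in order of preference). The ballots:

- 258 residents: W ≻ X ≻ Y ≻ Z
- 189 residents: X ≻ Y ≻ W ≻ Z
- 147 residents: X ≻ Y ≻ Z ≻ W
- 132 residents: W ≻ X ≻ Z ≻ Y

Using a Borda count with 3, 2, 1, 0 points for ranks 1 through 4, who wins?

X

Y: 258·1 + 189·2 + 147·2 + 132·0 = 930
Z: 258·0 + 189·0 + 147·1 + 132·1 = 279
X: 258·2 + 189·3 + 147·3 + 132·2 = 1788
W: 258·3 + 189·1 + 147·0 + 132·3 = 1359
X has the highest Borda score (1788).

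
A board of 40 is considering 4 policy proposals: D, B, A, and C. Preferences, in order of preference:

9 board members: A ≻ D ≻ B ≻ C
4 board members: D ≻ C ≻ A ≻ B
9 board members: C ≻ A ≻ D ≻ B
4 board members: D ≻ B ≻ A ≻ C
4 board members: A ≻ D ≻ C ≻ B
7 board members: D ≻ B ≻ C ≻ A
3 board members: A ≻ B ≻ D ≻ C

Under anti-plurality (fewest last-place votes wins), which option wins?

Last-place votes: D 0, B 17, A 7, C 16.
D is ranked last by the fewest voters, so D wins.

D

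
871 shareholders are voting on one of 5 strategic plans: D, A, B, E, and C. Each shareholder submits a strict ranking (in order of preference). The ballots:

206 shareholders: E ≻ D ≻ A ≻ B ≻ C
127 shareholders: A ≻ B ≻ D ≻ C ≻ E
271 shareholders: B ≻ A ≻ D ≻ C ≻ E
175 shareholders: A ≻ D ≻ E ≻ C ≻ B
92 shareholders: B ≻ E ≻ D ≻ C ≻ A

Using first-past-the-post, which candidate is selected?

First-place votes: D 0, A 302, B 363, E 206, C 0.
B has the most first-place votes.

B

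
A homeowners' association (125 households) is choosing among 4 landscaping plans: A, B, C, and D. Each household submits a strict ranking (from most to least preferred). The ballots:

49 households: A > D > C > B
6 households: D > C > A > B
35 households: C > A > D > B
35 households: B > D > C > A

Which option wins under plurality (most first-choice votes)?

First-place votes: A 49, B 35, C 35, D 6.
A has the most first-place votes.

A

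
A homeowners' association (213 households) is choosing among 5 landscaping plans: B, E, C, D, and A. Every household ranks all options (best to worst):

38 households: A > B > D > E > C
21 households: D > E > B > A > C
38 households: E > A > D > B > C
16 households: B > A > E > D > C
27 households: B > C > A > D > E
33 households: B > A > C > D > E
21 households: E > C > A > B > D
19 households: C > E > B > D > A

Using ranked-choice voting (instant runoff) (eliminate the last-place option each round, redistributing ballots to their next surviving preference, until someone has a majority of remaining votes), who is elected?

B

Round 1: B 76, E 59, C 19, D 21, A 38. Eliminate C.
Round 2: B 76, E 78, D 21, A 38. Eliminate D.
Round 3: B 76, E 99, A 38. Eliminate A.
Round 4: B 114, E 99. B has a majority.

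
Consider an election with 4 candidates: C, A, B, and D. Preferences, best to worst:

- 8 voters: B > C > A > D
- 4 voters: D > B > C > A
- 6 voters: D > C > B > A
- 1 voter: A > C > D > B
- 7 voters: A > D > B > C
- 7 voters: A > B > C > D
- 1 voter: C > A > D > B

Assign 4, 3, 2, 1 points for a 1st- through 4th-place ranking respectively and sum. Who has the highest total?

C: 8·3 + 4·2 + 6·3 + 1·3 + 7·1 + 7·2 + 1·4 = 78
A: 8·2 + 4·1 + 6·1 + 1·4 + 7·4 + 7·4 + 1·3 = 89
B: 8·4 + 4·3 + 6·2 + 1·1 + 7·2 + 7·3 + 1·1 = 93
D: 8·1 + 4·4 + 6·4 + 1·2 + 7·3 + 7·1 + 1·2 = 80
B has the highest Borda score (93).

B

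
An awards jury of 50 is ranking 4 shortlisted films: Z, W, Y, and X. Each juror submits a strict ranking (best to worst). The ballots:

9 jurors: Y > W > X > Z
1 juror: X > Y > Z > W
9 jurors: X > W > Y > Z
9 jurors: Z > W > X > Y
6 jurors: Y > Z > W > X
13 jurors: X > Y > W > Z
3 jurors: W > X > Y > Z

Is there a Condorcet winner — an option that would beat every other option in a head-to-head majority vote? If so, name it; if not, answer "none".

Checking pairwise contests:
W beats Z 34–16.
Y beats W 29–21.
X beats Y 35–15.
W beats X 27–23.
Every option loses at least one head-to-head, so there is no Condorcet winner.

none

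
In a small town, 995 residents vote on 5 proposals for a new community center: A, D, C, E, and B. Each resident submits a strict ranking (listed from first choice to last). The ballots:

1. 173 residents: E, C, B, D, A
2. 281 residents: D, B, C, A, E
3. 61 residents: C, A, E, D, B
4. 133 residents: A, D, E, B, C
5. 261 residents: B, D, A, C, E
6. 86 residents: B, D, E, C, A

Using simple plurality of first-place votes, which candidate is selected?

First-place votes: A 133, D 281, C 61, E 173, B 347.
B has the most first-place votes.

B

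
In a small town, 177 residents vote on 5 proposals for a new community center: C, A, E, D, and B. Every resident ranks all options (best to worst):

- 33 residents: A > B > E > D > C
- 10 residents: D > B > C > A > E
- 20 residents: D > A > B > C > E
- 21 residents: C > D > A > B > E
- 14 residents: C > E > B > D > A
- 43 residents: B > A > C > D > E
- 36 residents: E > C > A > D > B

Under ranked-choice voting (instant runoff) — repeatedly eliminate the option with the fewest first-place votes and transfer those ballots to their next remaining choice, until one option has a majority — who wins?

A

Round 1: C 35, A 33, E 36, D 30, B 43. Eliminate D.
Round 2: C 35, A 53, E 36, B 53. Eliminate C.
Round 3: A 74, E 50, B 53. Eliminate E.
Round 4: A 110, B 67. A has a majority.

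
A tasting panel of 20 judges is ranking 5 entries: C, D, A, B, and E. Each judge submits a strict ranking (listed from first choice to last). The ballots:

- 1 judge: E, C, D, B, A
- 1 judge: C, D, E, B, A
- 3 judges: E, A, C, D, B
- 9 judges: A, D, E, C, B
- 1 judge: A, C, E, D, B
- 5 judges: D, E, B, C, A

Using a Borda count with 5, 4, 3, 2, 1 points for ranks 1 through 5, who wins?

D

C: 1·4 + 1·5 + 3·3 + 9·2 + 1·4 + 5·2 = 50
D: 1·3 + 1·4 + 3·2 + 9·4 + 1·2 + 5·5 = 76
A: 1·1 + 1·1 + 3·4 + 9·5 + 1·5 + 5·1 = 69
B: 1·2 + 1·2 + 3·1 + 9·1 + 1·1 + 5·3 = 32
E: 1·5 + 1·3 + 3·5 + 9·3 + 1·3 + 5·4 = 73
D has the highest Borda score (76).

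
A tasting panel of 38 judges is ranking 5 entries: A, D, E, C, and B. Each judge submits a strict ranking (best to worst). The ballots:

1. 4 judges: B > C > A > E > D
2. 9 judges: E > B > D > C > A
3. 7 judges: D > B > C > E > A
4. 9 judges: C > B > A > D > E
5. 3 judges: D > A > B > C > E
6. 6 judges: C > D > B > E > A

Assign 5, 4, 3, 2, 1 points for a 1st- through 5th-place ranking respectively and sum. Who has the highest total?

B

A: 4·3 + 9·1 + 7·1 + 9·3 + 3·4 + 6·1 = 73
D: 4·1 + 9·3 + 7·5 + 9·2 + 3·5 + 6·4 = 123
E: 4·2 + 9·5 + 7·2 + 9·1 + 3·1 + 6·2 = 91
C: 4·4 + 9·2 + 7·3 + 9·5 + 3·2 + 6·5 = 136
B: 4·5 + 9·4 + 7·4 + 9·4 + 3·3 + 6·3 = 147
B has the highest Borda score (147).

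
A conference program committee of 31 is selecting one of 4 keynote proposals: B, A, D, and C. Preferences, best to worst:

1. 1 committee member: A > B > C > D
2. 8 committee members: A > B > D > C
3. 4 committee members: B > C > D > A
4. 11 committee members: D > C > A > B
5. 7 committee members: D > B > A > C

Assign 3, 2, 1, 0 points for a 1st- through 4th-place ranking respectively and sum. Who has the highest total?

B: 1·2 + 8·2 + 4·3 + 11·0 + 7·2 = 44
A: 1·3 + 8·3 + 4·0 + 11·1 + 7·1 = 45
D: 1·0 + 8·1 + 4·1 + 11·3 + 7·3 = 66
C: 1·1 + 8·0 + 4·2 + 11·2 + 7·0 = 31
D has the highest Borda score (66).

D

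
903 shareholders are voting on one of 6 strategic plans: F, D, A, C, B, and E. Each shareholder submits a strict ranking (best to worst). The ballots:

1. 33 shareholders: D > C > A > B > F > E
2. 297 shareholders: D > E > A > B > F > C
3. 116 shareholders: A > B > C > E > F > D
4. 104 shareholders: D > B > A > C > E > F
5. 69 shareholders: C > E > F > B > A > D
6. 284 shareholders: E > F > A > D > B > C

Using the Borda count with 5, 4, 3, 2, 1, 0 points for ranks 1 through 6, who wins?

E

F: 33·1 + 297·1 + 116·1 + 104·0 + 69·3 + 284·4 = 1789
D: 33·5 + 297·5 + 116·0 + 104·5 + 69·0 + 284·2 = 2738
A: 33·3 + 297·3 + 116·5 + 104·3 + 69·1 + 284·3 = 2803
C: 33·4 + 297·0 + 116·3 + 104·2 + 69·5 + 284·0 = 1033
B: 33·2 + 297·2 + 116·4 + 104·4 + 69·2 + 284·1 = 1962
E: 33·0 + 297·4 + 116·2 + 104·1 + 69·4 + 284·5 = 3220
E has the highest Borda score (3220).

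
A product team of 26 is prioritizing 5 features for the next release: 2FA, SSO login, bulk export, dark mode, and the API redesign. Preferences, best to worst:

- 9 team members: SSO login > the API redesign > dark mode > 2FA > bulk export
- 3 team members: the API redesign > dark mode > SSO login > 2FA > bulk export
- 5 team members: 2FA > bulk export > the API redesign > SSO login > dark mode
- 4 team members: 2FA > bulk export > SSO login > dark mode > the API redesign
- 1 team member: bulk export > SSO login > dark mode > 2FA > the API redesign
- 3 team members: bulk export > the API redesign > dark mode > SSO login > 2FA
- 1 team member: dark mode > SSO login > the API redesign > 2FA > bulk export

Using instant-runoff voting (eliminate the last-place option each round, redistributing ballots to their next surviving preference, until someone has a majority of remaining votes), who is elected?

SSO login

Round 1: 2FA 9, SSO login 9, bulk export 4, dark mode 1, the API redesign 3. Eliminate dark mode.
Round 2: 2FA 9, SSO login 10, bulk export 4, the API redesign 3. Eliminate the API redesign.
Round 3: 2FA 9, SSO login 13, bulk export 4. Eliminate bulk export.
Round 4: 2FA 9, SSO login 17. SSO login has a majority.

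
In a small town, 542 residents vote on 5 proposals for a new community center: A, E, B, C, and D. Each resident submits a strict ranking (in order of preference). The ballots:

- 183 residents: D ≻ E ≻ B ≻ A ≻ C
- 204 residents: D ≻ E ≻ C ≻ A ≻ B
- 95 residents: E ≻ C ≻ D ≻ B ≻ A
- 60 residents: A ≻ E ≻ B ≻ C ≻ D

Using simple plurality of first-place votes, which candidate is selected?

D

First-place votes: A 60, E 95, B 0, C 0, D 387.
D has the most first-place votes.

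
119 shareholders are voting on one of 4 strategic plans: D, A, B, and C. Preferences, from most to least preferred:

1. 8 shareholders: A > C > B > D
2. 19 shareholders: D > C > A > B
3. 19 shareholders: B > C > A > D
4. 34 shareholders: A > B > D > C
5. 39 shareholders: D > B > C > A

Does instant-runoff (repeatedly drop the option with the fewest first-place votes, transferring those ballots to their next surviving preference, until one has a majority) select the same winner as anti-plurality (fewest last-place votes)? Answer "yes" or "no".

no

Instant-runoff — R1 D 58, A 42, B 19, C 0 (C out); R2 D 58, A 42, B 19 (B out); R3 D 58, A 61 (A winner). Winner: A.
Anti-plurality — last-place votes: D 27, A 39, B 19, C 34. Winner: B.
The two methods disagree.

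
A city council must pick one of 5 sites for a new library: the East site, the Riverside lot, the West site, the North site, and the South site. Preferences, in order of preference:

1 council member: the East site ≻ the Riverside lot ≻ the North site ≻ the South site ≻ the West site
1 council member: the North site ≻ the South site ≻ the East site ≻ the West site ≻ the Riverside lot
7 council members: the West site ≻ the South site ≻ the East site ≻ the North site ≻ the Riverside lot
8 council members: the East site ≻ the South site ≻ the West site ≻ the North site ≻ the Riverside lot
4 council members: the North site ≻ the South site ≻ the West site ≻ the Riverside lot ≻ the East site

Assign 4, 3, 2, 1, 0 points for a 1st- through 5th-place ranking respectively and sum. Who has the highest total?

the South site

the East site: 1·4 + 1·2 + 7·2 + 8·4 + 4·0 = 52
the Riverside lot: 1·3 + 1·0 + 7·0 + 8·0 + 4·1 = 7
the West site: 1·0 + 1·1 + 7·4 + 8·2 + 4·2 = 53
the North site: 1·2 + 1·4 + 7·1 + 8·1 + 4·4 = 37
the South site: 1·1 + 1·3 + 7·3 + 8·3 + 4·3 = 61
the South site has the highest Borda score (61).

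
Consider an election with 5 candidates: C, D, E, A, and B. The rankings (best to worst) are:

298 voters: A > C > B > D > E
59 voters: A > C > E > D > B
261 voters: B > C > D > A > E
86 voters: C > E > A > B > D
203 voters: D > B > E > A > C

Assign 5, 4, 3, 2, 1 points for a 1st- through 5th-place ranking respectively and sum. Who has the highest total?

C: 298·4 + 59·4 + 261·4 + 86·5 + 203·1 = 3105
D: 298·2 + 59·2 + 261·3 + 86·1 + 203·5 = 2598
E: 298·1 + 59·3 + 261·1 + 86·4 + 203·3 = 1689
A: 298·5 + 59·5 + 261·2 + 86·3 + 203·2 = 2971
B: 298·3 + 59·1 + 261·5 + 86·2 + 203·4 = 3242
B has the highest Borda score (3242).

B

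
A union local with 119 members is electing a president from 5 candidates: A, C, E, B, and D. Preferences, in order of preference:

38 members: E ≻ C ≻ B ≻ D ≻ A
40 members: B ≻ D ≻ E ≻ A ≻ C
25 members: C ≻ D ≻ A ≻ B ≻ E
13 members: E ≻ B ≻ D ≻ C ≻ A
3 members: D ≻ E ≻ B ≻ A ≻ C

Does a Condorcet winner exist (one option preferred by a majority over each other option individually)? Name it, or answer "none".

none

Checking pairwise contests:
C beats A 76–43.
E beats C 94–25.
B beats E 65–54.
C beats B 63–56.
C beats D 63–56.
Every option loses at least one head-to-head, so there is no Condorcet winner.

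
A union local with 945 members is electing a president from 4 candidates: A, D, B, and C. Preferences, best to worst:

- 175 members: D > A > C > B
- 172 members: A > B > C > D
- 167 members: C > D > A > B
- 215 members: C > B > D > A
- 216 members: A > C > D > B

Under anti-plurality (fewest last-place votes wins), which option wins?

Last-place votes: A 215, D 172, B 558, C 0.
C is ranked last by the fewest voters, so C wins.

C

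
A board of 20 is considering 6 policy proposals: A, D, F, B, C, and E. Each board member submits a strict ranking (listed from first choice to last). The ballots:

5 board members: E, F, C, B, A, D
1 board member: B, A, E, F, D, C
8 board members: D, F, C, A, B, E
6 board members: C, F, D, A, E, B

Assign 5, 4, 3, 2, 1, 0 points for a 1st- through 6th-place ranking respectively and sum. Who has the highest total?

A: 5·1 + 1·4 + 8·2 + 6·2 = 37
D: 5·0 + 1·1 + 8·5 + 6·3 = 59
F: 5·4 + 1·2 + 8·4 + 6·4 = 78
B: 5·2 + 1·5 + 8·1 + 6·0 = 23
C: 5·3 + 1·0 + 8·3 + 6·5 = 69
E: 5·5 + 1·3 + 8·0 + 6·1 = 34
F has the highest Borda score (78).

F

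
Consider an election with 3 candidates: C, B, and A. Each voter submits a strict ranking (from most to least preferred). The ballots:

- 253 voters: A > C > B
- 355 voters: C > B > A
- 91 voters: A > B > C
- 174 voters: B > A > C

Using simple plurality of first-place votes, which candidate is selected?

C

First-place votes: C 355, B 174, A 344.
C has the most first-place votes.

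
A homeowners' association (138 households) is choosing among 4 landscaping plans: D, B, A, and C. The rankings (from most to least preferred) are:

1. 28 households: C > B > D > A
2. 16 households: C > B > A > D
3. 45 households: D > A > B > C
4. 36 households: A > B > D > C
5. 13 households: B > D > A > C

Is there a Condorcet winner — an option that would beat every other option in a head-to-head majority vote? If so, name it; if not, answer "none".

Checking pairwise contests:
B beats D 93–45.
A beats B 81–57.
D beats A 86–52.
D beats C 94–44.
Every option loses at least one head-to-head, so there is no Condorcet winner.

none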